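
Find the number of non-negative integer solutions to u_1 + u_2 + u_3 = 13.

Stars and bars with 13 stars and 2 bars:
C(13+3-1, 3-1) = C(15,2).

Final answer: C(15,2) = 105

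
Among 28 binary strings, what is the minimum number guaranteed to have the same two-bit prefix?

There are 4 possible values for two-bit prefix. With 28 binary strings and 4 categories, by pigeonhole: ceiling(28/4).

Final answer: 7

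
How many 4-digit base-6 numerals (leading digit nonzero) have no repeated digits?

The leading digit has 5 choices (anything but zero); the next has 5 (anything but the first), then 4, and so on, one fewer each time.
Total: 5 x 5 x 4 x 3.

Final answer: 300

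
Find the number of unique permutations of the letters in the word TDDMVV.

Letters (D:2, M:1, T:1, V:2). Total letters: 6.
Permutations = 6!/(2! x 2!).

Final answer: 180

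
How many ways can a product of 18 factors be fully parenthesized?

This is a standard Catalan-number count: the answer is C_n. Here n = 18 - 1 = 17.
C_n = C(2n,n)/(n+1), so C_{17} = C(34,17)/18 = 2333606220/18.

Final answer: C_{17} = 129644790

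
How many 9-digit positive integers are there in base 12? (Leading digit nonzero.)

Leading digit: 11 options (nonzero). Other 8 digit(s): 12 options each.
Total: 11 x 12^8.

Final answer: 4729798656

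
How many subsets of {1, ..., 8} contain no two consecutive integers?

Let a(n) count such subsets of {1, ..., n}. Either n is excluded (a(n-1) ways) or n is included, forcing n-1 out (a(n-2) ways), so a(n) = a(n-1) + a(n-2) with a(1)=2, a(2)=3.
Iterating the recurrence: a(1)=2, a(2)=3, a(3)=5, a(4)=8, a(5)=13, a(6)=21, a(7)=34, a(8)=55.

Final answer: 55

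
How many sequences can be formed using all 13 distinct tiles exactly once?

The number of ways to arrange 13 distinct objects is 13!.

Final answer: 13! = 6227020800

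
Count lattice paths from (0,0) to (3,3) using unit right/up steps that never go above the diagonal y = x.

Total monotonic paths to (3,3): C(6,3) = 20.
A path is bad iff it touches y = x + 1; reflecting its initial segment maps bad paths bijectively onto all paths to (2,4), of which there are C(6,4) = 15.
Valid Dyck paths: 20 - 15.
(Equivalently, C_{3} = C(6,3)/4 = 20/4.)

Final answer: C_{3} = 5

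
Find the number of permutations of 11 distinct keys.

The number of ways to arrange 11 distinct objects is 11!.

Final answer: 11! = 39916800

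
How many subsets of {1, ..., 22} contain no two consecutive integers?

Let a(n) count such subsets of {1, ..., n}. Either n is excluded (a(n-1) ways) or n is included, forcing n-1 out (a(n-2) ways), so a(n) = a(n-1) + a(n-2) with a(1)=2, a(2)=3.
Computing successive values: a(1)=2, a(2)=3, a(3)=5, a(4)=8, a(5)=13, a(6)=21, a(7)=34, a(8)=55, a(9)=89, a(10)=144, a(11)=233, a(12)=377, a(13)=610, a(14)=987, a(15)=1597, a(16)=2584, a(17)=4181, a(18)=6765, a(19)=10946, a(20)=17711, a(21)=28657, a(22)=46368.

Final answer: 46368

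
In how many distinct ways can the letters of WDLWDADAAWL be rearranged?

Letters (A:3, D:3, L:2, W:3). Total letters: 11.
Permutations = 11!/(3! x 3! x 3! x 2!).

Final answer: 92400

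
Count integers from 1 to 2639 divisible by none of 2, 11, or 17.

|div by 2|=1319, |div by 11|=239, |div by 17|=155.
|div by 2&11|=119, |div by 2&17|=77, |div by 11&17|=14, |div by all|=7.
By inclusion-exclusion, divisible by at least one: 1319+239+155-119-77-14+7 = 1510.
Not divisible by any: 2639 - 1510.

Final answer: 1129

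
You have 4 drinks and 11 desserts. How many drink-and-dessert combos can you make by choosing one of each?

By the multiplication principle: 4 x 11.

Final answer: 44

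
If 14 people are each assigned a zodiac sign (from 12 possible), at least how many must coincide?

There are 12 possible values for zodiac sign. With 14 people and 12 categories, by pigeonhole: ceiling(14/12).

Final answer: 2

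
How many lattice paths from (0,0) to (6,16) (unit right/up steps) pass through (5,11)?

Paths (0,0)->(5,11): C(16,11) = 4368.
Paths (5,11)->(6,16): C(6,5) = 6.
By multiplication principle: 4368 x 6.

Final answer: 26208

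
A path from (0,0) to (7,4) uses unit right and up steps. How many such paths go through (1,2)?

Paths (0,0)->(1,2): C(3,2) = 3.
Paths (1,2)->(7,4): C(8,2) = 28.
By multiplication principle: 3 x 28.

Final answer: 84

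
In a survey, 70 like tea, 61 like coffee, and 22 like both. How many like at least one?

|A union B| = |A| + |B| - |A intersect B| = 70 + 61 - 22.

Final answer: 109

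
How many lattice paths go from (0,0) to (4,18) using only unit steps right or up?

Each path has 4 right steps and 18 up steps in some order (22 steps total).
Choose which 18 of the 22 steps are up: C(22,18).

Final answer: C(22,18) = 7315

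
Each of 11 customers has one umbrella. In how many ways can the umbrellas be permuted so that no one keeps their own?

Derangements satisfy D(n) = (n-1)(D(n-1) + D(n-2)), starting from D(0)=1, D(1)=0.
D(2) = 1 x (0 + 1) = 1
D(3) = 2 x (1 + 0) = 2
D(4) = 3 x (2 + 1) = 9
D(5) = 4 x (9 + 2) = 44
D(6) = 5 x (44 + 9) = 265
D(7) = 6 x (265 + 44) = 1854
D(8) = 7 x (1854 + 265) = 14833
D(9) = 8 x (14833 + 1854) = 133496
D(10) = 9 x (133496 + 14833) = 1334961
D(11) = 10 x (D(10) + D(9)) = 10 x (1334961 + 133496)

Final answer: D(11) = 14684570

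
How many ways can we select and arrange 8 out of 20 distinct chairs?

P(20,8) = 20!/(20-8)! = 20!/12!.

Final answer: P(20,8) = 5079110400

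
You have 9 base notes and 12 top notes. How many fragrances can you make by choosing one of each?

By the multiplication principle: 9 x 12.

Final answer: 108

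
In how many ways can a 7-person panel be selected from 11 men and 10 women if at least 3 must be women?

Sum over valid woman counts:
C(10,3)C(11,4) = 39600
C(10,4)C(11,3) = 34650
C(10,5)C(11,2) = 13860
C(10,6)C(11,1) = 2310
C(10,7)C(11,0) = 120
Total: 39600 + 34650 + 13860 + 2310 + 120.

Final answer: 90540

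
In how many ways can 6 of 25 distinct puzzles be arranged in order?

P(25,6) = 25!/(25-6)! = 25!/19!.

Final answer: P(25,6) = 127512000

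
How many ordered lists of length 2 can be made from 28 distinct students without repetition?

P(28,2) = 28!/(28-2)! = 28!/26!.

Final answer: P(28,2) = 756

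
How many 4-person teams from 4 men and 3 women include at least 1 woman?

Sum over valid woman counts:
C(3,1)C(4,3) = 12
C(3,2)C(4,2) = 18
C(3,3)C(4,1) = 4
Total: 12 + 18 + 4.

Final answer: 34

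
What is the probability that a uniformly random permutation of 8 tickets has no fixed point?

Derangements satisfy D(n) = (n-1)(D(n-1) + D(n-2)), starting from D(0)=1, D(1)=0.
Building up: D(2)=1, D(3)=2, D(4)=9, D(5)=44, D(6)=265, D(7)=1854, D(8)=14833.
Total arrangements: 8! = 40320.
Probability = D(8)/8! = 2119/5760.

Final answer: D(8)/8! = 14833/40320 = 0.367882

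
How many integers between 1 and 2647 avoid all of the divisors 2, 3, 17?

|div by 2|=1323, |div by 3|=882, |div by 17|=155.
|div by 2&3|=441, |div by 2&17|=77, |div by 3&17|=51, |div by all|=25.
By inclusion-exclusion, divisible by at least one: 1323+882+155-441-77-51+25 = 1816.
Not divisible by any: 2647 - 1816.

Final answer: 831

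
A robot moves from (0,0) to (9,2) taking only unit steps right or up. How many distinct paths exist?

Each path has 9 right steps and 2 up steps in some order (11 steps total).
Choose which 2 of the 11 steps are up: C(11,2).

Final answer: C(11,2) = 55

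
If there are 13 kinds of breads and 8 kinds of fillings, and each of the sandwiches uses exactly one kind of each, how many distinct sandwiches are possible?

By the multiplication principle: 13 x 8.

Final answer: 104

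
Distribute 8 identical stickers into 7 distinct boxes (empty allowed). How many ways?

Stars and bars: C(n+k-1, k-1) = C(14,6).

Final answer: C(14,6) = 3003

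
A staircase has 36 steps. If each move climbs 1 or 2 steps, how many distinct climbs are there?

Let f(n) be the number of climbs. Removing the last move (1 or 2 steps) gives f(n) = f(n-1) + f(n-2); base cases f(1)=1, f(2)=2.
Computing successive values: f(1)=1, f(2)=2, f(3)=3, f(4)=5, f(5)=8, f(6)=13, f(7)=21, f(8)=34, f(9)=55, f(10)=89, f(11)=144, f(12)=233, f(13)=377, f(14)=610, f(15)=987, f(16)=1597, f(17)=2584, f(18)=4181, f(19)=6765, f(20)=10946, f(21)=17711, f(22)=28657, f(23)=46368, f(24)=75025, f(25)=121393, f(26)=196418, f(27)=317811, f(28)=514229, f(29)=832040, f(30)=1346269, f(31)=2178309, f(32)=3524578, f(33)=5702887, f(34)=9227465, f(35)=14930352, f(36)=24157817.

Final answer: 24157817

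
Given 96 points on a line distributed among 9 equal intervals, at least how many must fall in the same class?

By pigeonhole with 96 objects and 9 categories: ceiling(96/9).

Final answer: 11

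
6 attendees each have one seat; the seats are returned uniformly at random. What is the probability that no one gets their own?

Derangements satisfy D(n) = (n-1)(D(n-1) + D(n-2)), starting from D(0)=1, D(1)=0.
Building up: D(2)=1, D(3)=2, D(4)=9, D(5)=44, D(6)=265.
Total arrangements: 6! = 720.
Probability = D(6)/6! = 53/144.

Final answer: D(6)/6! = 265/720 = 0.368056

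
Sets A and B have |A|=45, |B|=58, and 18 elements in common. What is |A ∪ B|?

|A union B| = |A| + |B| - |A intersect B| = 45 + 58 - 18.

Final answer: 85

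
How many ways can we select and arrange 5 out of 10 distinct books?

P(10,5) = 10!/(10-5)! = 10!/5!.

Final answer: P(10,5) = 30240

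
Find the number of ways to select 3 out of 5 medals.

C(5,3) = 5!/(3! x (5-3)!).

Final answer: C(5,3) = 10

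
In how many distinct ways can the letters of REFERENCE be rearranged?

Letters (C:1, E:4, F:1, N:1, R:2). Total letters: 9.
Permutations = 9!/(4! x 2!).

Final answer: 7560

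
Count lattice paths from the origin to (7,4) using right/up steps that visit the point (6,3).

Paths (0,0)->(6,3): C(9,3) = 84.
Paths (6,3)->(7,4): C(2,1) = 2.
By multiplication principle: 84 x 2.

Final answer: 168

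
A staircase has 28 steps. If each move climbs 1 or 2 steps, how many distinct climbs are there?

Let f(n) be the number of climbs. Removing the last move (1 or 2 steps) gives f(n) = f(n-1) + f(n-2); base cases f(1)=1, f(2)=2.
Building up term by term: f(1)=1, f(2)=2, f(3)=3, f(4)=5, f(5)=8, f(6)=13, f(7)=21, f(8)=34, f(9)=55, f(10)=89, f(11)=144, f(12)=233, f(13)=377, f(14)=610, f(15)=987, f(16)=1597, f(17)=2584, f(18)=4181, f(19)=6765, f(20)=10946, f(21)=17711, f(22)=28657, f(23)=46368, f(24)=75025, f(25)=121393, f(26)=196418, f(27)=317811, f(28)=514229.

Final answer: 514229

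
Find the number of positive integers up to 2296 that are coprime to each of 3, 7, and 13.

|div by 3|=765, |div by 7|=328, |div by 13|=176.
|div by 3&7|=109, |div by 3&13|=58, |div by 7&13|=25, |div by all|=8.
By inclusion-exclusion, divisible by at least one: 765+328+176-109-58-25+8 = 1085.
Not divisible by any: 2296 - 1085.

Final answer: 1211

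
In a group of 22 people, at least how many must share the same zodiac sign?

There are 12 possible values for zodiac sign. With 22 people and 12 categories, by pigeonhole: ceiling(22/12).

Final answer: 2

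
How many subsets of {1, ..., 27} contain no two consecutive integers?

Let a(n) count such subsets of {1, ..., n}. Either n is excluded (a(n-1) ways) or n is included, forcing n-1 out (a(n-2) ways), so a(n) = a(n-1) + a(n-2) with a(1)=2, a(2)=3.
Building up term by term: a(1)=2, a(2)=3, a(3)=5, a(4)=8, a(5)=13, a(6)=21, a(7)=34, a(8)=55, a(9)=89, a(10)=144, a(11)=233, a(12)=377, a(13)=610, a(14)=987, a(15)=1597, a(16)=2584, a(17)=4181, a(18)=6765, a(19)=10946, a(20)=17711, a(21)=28657, a(22)=46368, a(23)=75025, a(24)=121393, a(25)=196418, a(26)=317811, a(27)=514229.

Final answer: 514229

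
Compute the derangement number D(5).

D(n) = (n-1)(D(n-1) + D(n-2)), D(0)=1, D(1)=0.
Building up: D(2)=1, D(3)=2, D(4)=9.
D(5) = 4 x (D(4) + D(3)) = 4 x (9 + 2).

Final answer: D(5) = 44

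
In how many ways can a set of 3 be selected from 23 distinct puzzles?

C(23,3) = 23!/(3! x 20!).

Final answer: \binom{23}{3} = 1771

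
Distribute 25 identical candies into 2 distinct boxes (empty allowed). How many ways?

Stars and bars: C(n+k-1, k-1) = C(26,1).

Final answer: C(26,1) = 26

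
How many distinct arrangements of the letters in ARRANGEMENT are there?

Letters (A:2, E:2, G:1, M:1, N:2, R:2, T:1). Total letters: 11.
Permutations = 11!/(2! x 2! x 2! x 2!).

Final answer: 2494800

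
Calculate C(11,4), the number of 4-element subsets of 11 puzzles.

C(11,4) = 11!/(4! x (11-4)!).

Final answer: C(11,4) = 330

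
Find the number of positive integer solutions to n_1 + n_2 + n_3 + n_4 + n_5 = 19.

Substitute n'_i = n_i - 1 (so n'_i >= 0). Then sum n'_i = 19 - 5 = 14.
Stars and bars: C(14+5-1, 5-1) = C(18,4).

Final answer: C(18,4) = 3060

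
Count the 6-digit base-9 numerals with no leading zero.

These are the integers in [9^5, 9^6), so the count is 9^6 - 9^5 = 8 x 9^5.

Final answer: 472392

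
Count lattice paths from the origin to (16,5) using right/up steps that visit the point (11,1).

Paths (0,0)->(11,1): C(12,1) = 12.
Paths (11,1)->(16,5): C(9,4) = 126.
By multiplication principle: 12 x 126.

Final answer: 1512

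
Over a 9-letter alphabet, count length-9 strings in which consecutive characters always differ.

Let g(n) count such strings. g(1) = 9, and each valid string of length n-1 extends in 8 ways (any symbol but the last), so g(n) = 8 g(n-1).
Total: g(9) = 9 x 8^8.

Final answer: 9 x 8^{8} = 150994944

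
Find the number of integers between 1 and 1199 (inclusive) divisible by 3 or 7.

Multiples of 3: 399. Multiples of 7: 171. Of both (lcm=21): 57.
By inclusion-exclusion: 399 + 171 - 57.

Final answer: 513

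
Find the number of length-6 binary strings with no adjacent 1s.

A valid string ends in 0 (append to any length-(n-1) valid string) or in 01 (append to any length-(n-2) valid string), so a(n) = a(n-1) + a(n-2) with a(1)=2, a(2)=3.
Iterating the recurrence: a(1)=2, a(2)=3, a(3)=5, a(4)=8, a(5)=13, a(6)=21.

Final answer: 21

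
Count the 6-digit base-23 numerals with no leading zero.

In base 23, the leading digit has 22 choices (1..22); each of the remaining 5 digits has 23 choices.
Total: 22 x 23^5.

Final answer: 141599546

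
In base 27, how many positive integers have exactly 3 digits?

Leading digit: 26 options (nonzero). Other 2 digit(s): 27 options each.
Total: 26 x 27^2.

Final answer: 18954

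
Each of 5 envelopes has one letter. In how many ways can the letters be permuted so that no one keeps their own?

D(n) = (n-1)(D(n-1) + D(n-2)), D(0)=1, D(1)=0.
D(2) = 1 x (0 + 1) = 1
D(3) = 2 x (1 + 0) = 2
D(4) = 3 x (2 + 1) = 9
D(5) = 4 x (D(4) + D(3)) = 4 x (9 + 2)

Final answer: D(5) = 44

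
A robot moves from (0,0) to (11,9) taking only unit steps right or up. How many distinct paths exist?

Each path has 11 right steps and 9 up steps in some order (20 steps total).
Choose which 9 of the 20 steps are up: C(20,9).

Final answer: C(20,9) = 167960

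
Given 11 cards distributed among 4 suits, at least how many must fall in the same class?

By pigeonhole with 11 objects and 4 categories: ceiling(11/4).

Final answer: 3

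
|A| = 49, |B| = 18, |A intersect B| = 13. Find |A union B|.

|A union B| = |A| + |B| - |A intersect B| = 49 + 18 - 13.

Final answer: 54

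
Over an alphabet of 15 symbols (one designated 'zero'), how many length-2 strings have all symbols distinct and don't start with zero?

The leading digit has 14 choices (anything but zero); the next has 14 (anything but the first), then 13, and so on, one fewer each time.
Total: 14 x 14.

Final answer: 196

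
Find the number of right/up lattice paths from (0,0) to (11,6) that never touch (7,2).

Total paths to (11,6): C(17,6) = 12376.
Paths through (7,2): C(9,2) x C(8,4) = 2520.
Avoiding (7,2): 12376 - 2520.

Final answer: 9856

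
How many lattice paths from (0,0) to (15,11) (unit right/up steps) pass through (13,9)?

Paths (0,0)->(13,9): C(22,9) = 497420.
Paths (13,9)->(15,11): C(4,2) = 6.
By multiplication principle: 497420 x 6.

Final answer: 2984520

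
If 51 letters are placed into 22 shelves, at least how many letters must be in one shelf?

By the pigeonhole principle: ceiling(51/22).

Final answer: 3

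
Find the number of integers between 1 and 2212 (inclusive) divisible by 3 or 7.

Multiples of 3: 737. Multiples of 7: 316. Of both (lcm=21): 105.
By inclusion-exclusion: 737 + 316 - 105.

Final answer: 948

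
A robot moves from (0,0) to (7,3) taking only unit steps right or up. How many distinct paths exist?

Each path has 7 right steps and 3 up steps in some order (10 steps total).
Choose which 3 of the 10 steps are up: C(10,3).

Final answer: C(10,3) = 120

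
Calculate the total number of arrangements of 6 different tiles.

The number of ways to arrange 6 distinct objects is 6!.

Final answer: 6! = 720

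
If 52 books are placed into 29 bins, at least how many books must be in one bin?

By the pigeonhole principle: ceiling(52/29).

Final answer: 2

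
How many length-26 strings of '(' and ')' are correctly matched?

This is counted by the nth Catalan number C_n. Here n = 13 (pairs).
C_n = C(2n,n)/(n+1), so C_{13} = C(26,13)/14 = 10400600/14.

Final answer: C_{13} = 742900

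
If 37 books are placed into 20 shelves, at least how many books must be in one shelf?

By the pigeonhole principle: ceiling(37/20).

Final answer: 2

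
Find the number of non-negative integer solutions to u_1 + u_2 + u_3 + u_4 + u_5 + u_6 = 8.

Stars and bars with 8 stars and 5 bars:
C(8+6-1, 6-1) = C(13,5).

Final answer: C(13,5) = 1287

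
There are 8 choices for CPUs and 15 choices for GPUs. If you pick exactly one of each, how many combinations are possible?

By the multiplication principle: 8 x 15.

Final answer: 120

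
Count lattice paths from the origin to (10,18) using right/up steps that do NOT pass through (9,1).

Total paths to (10,18): C(28,18) = 13123110.
Paths through (9,1): C(10,1) x C(18,17) = 180.
Avoiding (9,1): 13123110 - 180.

Final answer: 13122930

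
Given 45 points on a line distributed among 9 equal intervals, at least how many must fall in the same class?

By pigeonhole with 45 objects and 9 categories: ceiling(45/9).

Final answer: 5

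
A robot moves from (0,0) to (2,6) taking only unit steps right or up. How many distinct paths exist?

Each path has 2 right steps and 6 up steps in some order (8 steps total).
Choose which 6 of the 8 steps are up: C(8,6).

Final answer: C(8,6) = 28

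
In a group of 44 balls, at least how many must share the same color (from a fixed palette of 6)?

There are 6 possible values for color (from a fixed palette of 6). With 44 balls and 6 categories, by pigeonhole: ceiling(44/6).

Final answer: 8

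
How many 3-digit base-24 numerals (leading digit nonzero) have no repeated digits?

The leading digit has 23 choices (anything but zero); the next has 23 (anything but the first), then 22, and so on, one fewer each time.
Total: 23 x 23 x 22.

Final answer: 11638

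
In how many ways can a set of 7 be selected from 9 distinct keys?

C(9,7) = 9!/(7! x 2!).

Final answer: \binom{9}{7} = 36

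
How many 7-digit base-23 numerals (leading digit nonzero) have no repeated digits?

First digit: 22 (nonzero). Second: 22 (not first). Third: 21, etc.
Total: 22 x 22 x 21 x 20 x 19 x 18 x 17.

Final answer: 1181869920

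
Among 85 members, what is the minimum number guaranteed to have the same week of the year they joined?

There are 52 possible values for week of the year they joined. With 85 members and 52 categories, by pigeonhole: ceiling(85/52).

Final answer: 2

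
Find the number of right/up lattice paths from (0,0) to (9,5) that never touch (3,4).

Total paths to (9,5): C(14,5) = 2002.
Paths through (3,4): C(7,4) x C(7,1) = 245.
Avoiding (3,4): 2002 - 245.

Final answer: 1757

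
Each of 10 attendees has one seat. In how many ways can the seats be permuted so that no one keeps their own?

Derangements satisfy D(n) = (n-1)(D(n-1) + D(n-2)), starting from D(0)=1, D(1)=0.
D(2) = 1 x (0 + 1) = 1
D(3) = 2 x (1 + 0) = 2
D(4) = 3 x (2 + 1) = 9
D(5) = 4 x (9 + 2) = 44
D(6) = 5 x (44 + 9) = 265
D(7) = 6 x (265 + 44) = 1854
D(8) = 7 x (1854 + 265) = 14833
D(9) = 8 x (14833 + 1854) = 133496
D(10) = 9 x (D(9) + D(8)) = 9 x (133496 + 14833)

Final answer: D(10) = 1334961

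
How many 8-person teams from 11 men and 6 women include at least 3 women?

Sum over valid woman counts:
C(6,3)C(11,5) = 9240
C(6,4)C(11,4) = 4950
C(6,5)C(11,3) = 990
C(6,6)C(11,2) = 55
Total: 9240 + 4950 + 990 + 55.

Final answer: 15235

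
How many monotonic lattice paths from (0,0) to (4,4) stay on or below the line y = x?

Total monotonic paths to (4,4): C(8,4) = 70.
Paths that cross above y=x (reflection bijection): C(8,5) = 56.
Valid Dyck paths: 70 - 56.
(Equivalently, C_{4} = C(8,4)/5 = 70/5.)

Final answer: C_{4} = 14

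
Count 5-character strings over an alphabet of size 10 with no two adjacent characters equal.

First character: 10 choices. Each subsequent: 9 choices (must differ from the previous one).
Total: 10 x 9^4.

Final answer: 10 x 9^{4} = 65610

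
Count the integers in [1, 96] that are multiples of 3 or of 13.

Multiples of 3: 32. Multiples of 13: 7. Of both (lcm=39): 2.
By inclusion-exclusion: 32 + 7 - 2.

Final answer: 37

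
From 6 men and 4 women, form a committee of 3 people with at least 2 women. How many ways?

Sum over valid woman counts:
C(4,2)C(6,1) = 36
C(4,3)C(6,0) = 4
Total: 36 + 4.

Final answer: 40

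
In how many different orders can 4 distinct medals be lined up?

The number of ways to arrange 4 distinct objects is 4!.

Final answer: 4! = 24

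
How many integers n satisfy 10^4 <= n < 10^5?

First digit: 9 choices (1-9). Each of the remaining 4 digits: 10 choices.
Total: 9 x 10^4.

Final answer: 90000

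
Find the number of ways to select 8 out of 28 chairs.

C(28,8) = 28!/(8! x 20!).

Final answer: \binom{28}{8} = 3108105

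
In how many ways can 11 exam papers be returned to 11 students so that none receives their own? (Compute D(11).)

D(n) = (n-1)(D(n-1) + D(n-2)), D(0)=1, D(1)=0.
D(2) = 1 x (0 + 1) = 1
D(3) = 2 x (1 + 0) = 2
D(4) = 3 x (2 + 1) = 9
D(5) = 4 x (9 + 2) = 44
D(6) = 5 x (44 + 9) = 265
D(7) = 6 x (265 + 44) = 1854
D(8) = 7 x (1854 + 265) = 14833
D(9) = 8 x (14833 + 1854) = 133496
D(10) = 9 x (133496 + 14833) = 1334961
D(11) = 10 x (D(10) + D(9)) = 10 x (1334961 + 133496)

Final answer: D(11) = 14684570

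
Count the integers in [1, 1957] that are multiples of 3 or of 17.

Multiples of 3: 652. Multiples of 17: 115. Of both (lcm=51): 38.
By inclusion-exclusion: 652 + 115 - 38.

Final answer: 729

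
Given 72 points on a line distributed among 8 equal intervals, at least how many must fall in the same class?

By pigeonhole with 72 objects and 8 categories: ceiling(72/8).

Final answer: 9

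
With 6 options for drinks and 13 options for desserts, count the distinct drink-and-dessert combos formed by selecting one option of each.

By the multiplication principle: 6 x 13.

Final answer: 78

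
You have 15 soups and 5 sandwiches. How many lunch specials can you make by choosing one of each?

By the multiplication principle: 15 x 5.

Final answer: 75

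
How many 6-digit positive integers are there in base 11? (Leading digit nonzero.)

In base 11, the leading digit has 10 choices (1..10); each of the remaining 5 digits has 11 choices.
Total: 10 x 11^5.

Final answer: 1610510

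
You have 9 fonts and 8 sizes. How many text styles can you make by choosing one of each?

By the multiplication principle: 9 x 8.

Final answer: 72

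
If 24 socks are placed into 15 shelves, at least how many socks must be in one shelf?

By the pigeonhole principle: ceiling(24/15).

Final answer: 2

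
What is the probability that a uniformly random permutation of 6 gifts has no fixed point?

D(n) = (n-1)(D(n-1) + D(n-2)), D(0)=1, D(1)=0.
Building up: D(2)=1, D(3)=2, D(4)=9, D(5)=44, D(6)=265.
Total arrangements: 6! = 720.
Probability = D(6)/6! = 53/144.

Final answer: D(6)/6! = 265/720 = 0.368056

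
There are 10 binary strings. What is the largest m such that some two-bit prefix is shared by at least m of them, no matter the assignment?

There are 4 possible values for two-bit prefix. With 10 binary strings and 4 categories, by pigeonhole: ceiling(10/4).

Final answer: 3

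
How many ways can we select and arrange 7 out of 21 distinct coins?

P(21,7) = 21!/(21-7)! = 21!/14!.

Final answer: P(21,7) = 586051200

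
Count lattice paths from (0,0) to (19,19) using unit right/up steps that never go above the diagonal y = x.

Total monotonic paths to (19,19): C(38,19) = 35345263800.
By the reflection principle, paths that go above the diagonal number C(38,20) = 33578000610.
Valid Dyck paths: 35345263800 - 33578000610.
(Equivalently, C_{19} = C(38,19)/20 = 35345263800/20.)

Final answer: C_{19} = 1767263190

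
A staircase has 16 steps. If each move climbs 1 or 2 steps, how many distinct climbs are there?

Let f(n) count the ways. The last step is size 1 or 2, so f(n) = f(n-1) + f(n-2) with f(1)=1, f(2)=2.
Iterating the recurrence: f(1)=1, f(2)=2, f(3)=3, f(4)=5, f(5)=8, f(6)=13, f(7)=21, f(8)=34, f(9)=55, f(10)=89, f(11)=144, f(12)=233, f(13)=377, f(14)=610, f(15)=987, f(16)=1597.

Final answer: 1597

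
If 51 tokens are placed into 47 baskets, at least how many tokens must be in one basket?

By the pigeonhole principle: ceiling(51/47).

Final answer: 2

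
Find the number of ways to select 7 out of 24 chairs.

C(24,7) = 24!/(7! x (24-7)!).

Final answer: C(24,7) = 346104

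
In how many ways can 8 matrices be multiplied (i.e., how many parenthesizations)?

This is counted by the nth Catalan number C_n. Here n = 8 - 1 = 7.
C_n = (2n)!/(n!(n+1)!), so C_{7} = 14!/(7! x 8!) = C(14,7)/8 = 3432/8.

Final answer: C_{7} = 429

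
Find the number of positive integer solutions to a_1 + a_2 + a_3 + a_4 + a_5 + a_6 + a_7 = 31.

Substitute a'_i = a_i - 1 (so a'_i >= 0). Then sum a'_i = 31 - 7 = 24.
Stars and bars: C(24+7-1, 7-1) = C(30,6).

Final answer: C(30,6) = 593775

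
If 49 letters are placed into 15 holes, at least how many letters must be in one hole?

By the pigeonhole principle: ceiling(49/15).

Final answer: 4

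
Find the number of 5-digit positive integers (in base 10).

The leading digit cannot be 0 (9 options); the other 4 digits can be anything (10 options each).
Total: 9 x 10^4.

Final answer: 90000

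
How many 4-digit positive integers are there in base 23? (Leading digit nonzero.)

Leading digit: 22 options (nonzero). Other 3 digit(s): 23 options each.
Total: 22 x 23^3.

Final answer: 267674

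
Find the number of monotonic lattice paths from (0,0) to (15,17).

Each path has 15 right steps and 17 up steps in some order (32 steps total).
Choose which 17 of the 32 steps are up: C(32,17).

Final answer: C(32,17) = 565722720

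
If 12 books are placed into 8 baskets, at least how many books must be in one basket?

By the pigeonhole principle: ceiling(12/8).

Final answer: 2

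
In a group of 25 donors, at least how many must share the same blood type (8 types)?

There are 8 possible values for blood type (8 types). With 25 donors and 8 categories, by pigeonhole: ceiling(25/8).

Final answer: 4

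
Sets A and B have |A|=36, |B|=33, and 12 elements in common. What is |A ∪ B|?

|A union B| = |A| + |B| - |A intersect B| = 36 + 33 - 12.

Final answer: 57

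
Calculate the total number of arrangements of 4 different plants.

The number of ways to arrange 4 distinct objects is 4!.

Final answer: 4! = 24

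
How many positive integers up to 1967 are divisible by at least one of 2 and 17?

Multiples of 2: 983. Multiples of 17: 115. Of both (lcm=34): 57.
By inclusion-exclusion: 983 + 115 - 57.

Final answer: 1041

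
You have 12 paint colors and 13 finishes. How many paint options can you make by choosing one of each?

By the multiplication principle: 12 x 13.

Final answer: 156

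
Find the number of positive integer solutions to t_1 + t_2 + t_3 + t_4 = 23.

Substitute t'_i = t_i - 1 (so t'_i >= 0). Then sum t'_i = 23 - 4 = 19.
Stars and bars: C(19+4-1, 4-1) = C(22,3).

Final answer: C(22,3) = 1540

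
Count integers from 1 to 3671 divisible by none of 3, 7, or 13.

|div by 3|=1223, |div by 7|=524, |div by 13|=282.
|div by 3&7|=174, |div by 3&13|=94, |div by 7&13|=40, |div by all|=13.
By inclusion-exclusion, divisible by at least one: 1223+524+282-174-94-40+13 = 1734.
Not divisible by any: 3671 - 1734.

Final answer: 1937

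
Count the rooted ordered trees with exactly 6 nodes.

This is counted by the nth Catalan number C_n. Here n = 6 - 1 = 5.
Using C_0 = 1 and C_(k+1) = C_k x 2(2k+1)/(k+2), build up term by term: C_1=1, C_2=2, C_3=5, C_4=14, C_5=42.

Final answer: C_{5} = 42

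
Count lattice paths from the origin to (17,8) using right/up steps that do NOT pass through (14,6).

Total paths to (17,8): C(25,8) = 1081575.
Paths through (14,6): C(20,6) x C(5,2) = 387600.
Avoiding (14,6): 1081575 - 387600.

Final answer: 693975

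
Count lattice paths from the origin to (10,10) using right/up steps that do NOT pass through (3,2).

Total paths to (10,10): C(20,10) = 184756.
Paths through (3,2): C(5,2) x C(15,8) = 64350.
Avoiding (3,2): 184756 - 64350.

Final answer: 120406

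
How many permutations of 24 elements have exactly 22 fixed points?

Choose which 22 elements are fixed: C(24,22) = 276.
Derange the remaining 2 using D(j) = (j-1)(D(j-1) + D(j-2)), D(0)=1, D(1)=0: D(2)=1.
Total: 276 x 1.

Final answer: C(24,22) D(2) = 276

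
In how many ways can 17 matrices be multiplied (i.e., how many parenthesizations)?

This is counted by the nth Catalan number C_n. Here n = 17 - 1 = 16.
Using C_0 = 1 and C_(k+1) = C_k x 2(2k+1)/(k+2), build up term by term: C_1=1, C_2=2, C_3=5, C_4=14, C_5=42, C_6=132, C_7=429, C_8=1430, C_9=4862, C_10=16796, C_11=58786, C_12=208012, C_13=742900, C_14=2674440, C_15=9694845, C_16=35357670.

Final answer: C_{16} = 35357670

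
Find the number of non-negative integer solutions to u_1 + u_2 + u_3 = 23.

Stars and bars with 23 stars and 2 bars:
C(23+3-1, 3-1) = C(25,2).

Final answer: C(25,2) = 300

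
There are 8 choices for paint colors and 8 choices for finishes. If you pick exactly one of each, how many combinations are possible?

By the multiplication principle: 8 x 8.

Final answer: 64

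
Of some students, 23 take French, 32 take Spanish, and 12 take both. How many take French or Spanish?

|A union B| = |A| + |B| - |A intersect B| = 23 + 32 - 12.

Final answer: 43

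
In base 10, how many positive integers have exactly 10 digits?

Leading digit: 9 options (nonzero). Other 9 digit(s): 10 options each.
Total: 9 x 10^9.

Final answer: 9000000000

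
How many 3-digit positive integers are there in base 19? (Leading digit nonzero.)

These are the integers in [19^2, 19^3), so the count is 19^3 - 19^2 = 18 x 19^2.

Final answer: 6498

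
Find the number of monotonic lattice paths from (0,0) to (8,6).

Each path has 8 right steps and 6 up steps in some order (14 steps total).
Choose which 6 of the 14 steps are up: C(14,6).

Final answer: C(14,6) = 3003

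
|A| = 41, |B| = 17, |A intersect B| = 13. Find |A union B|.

|A union B| = |A| + |B| - |A intersect B| = 41 + 17 - 13.

Final answer: 45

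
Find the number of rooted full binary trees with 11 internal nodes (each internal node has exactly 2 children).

This is counted by the nth Catalan number C_n. Here n = 11.
Using C_0 = 1 and C_(k+1) = C_k x 2(2k+1)/(k+2), build up term by term: C_1=1, C_2=2, C_3=5, C_4=14, C_5=42, C_6=132, C_7=429, C_8=1430, C_9=4862, C_10=16796, C_11=58786.

Final answer: C_{11} = 58786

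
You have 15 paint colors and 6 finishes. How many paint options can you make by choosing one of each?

By the multiplication principle: 15 x 6.

Final answer: 90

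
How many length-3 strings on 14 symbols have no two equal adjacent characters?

First character: 14 choices. Each subsequent: 13 choices (must differ from the previous one).
Total: 14 x 13^2.

Final answer: 14 x 13^{2} = 2366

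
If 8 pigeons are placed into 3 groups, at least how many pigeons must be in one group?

By the pigeonhole principle: ceiling(8/3).

Final answer: 3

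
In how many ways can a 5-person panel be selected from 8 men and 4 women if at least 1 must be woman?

Sum over valid woman counts:
C(4,1)C(8,4) = 280
C(4,2)C(8,3) = 336
C(4,3)C(8,2) = 112
C(4,4)C(8,1) = 8
Total: 280 + 336 + 112 + 8.

Final answer: 736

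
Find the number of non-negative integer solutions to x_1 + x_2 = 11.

Stars and bars with 11 stars and 1 bars:
C(11+2-1, 2-1) = C(12,1).

Final answer: C(12,1) = 12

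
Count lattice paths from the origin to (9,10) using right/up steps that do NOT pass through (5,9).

Total paths to (9,10): C(19,10) = 92378.
Paths through (5,9): C(14,9) x C(5,1) = 10010.
Avoiding (5,9): 92378 - 10010.

Final answer: 82368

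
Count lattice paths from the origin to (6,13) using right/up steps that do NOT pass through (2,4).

Total paths to (6,13): C(19,13) = 27132.
Paths through (2,4): C(6,4) x C(13,9) = 10725.
Avoiding (2,4): 27132 - 10725.

Final answer: 16407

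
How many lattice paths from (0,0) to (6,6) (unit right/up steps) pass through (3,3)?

Paths (0,0)->(3,3): C(6,3) = 20.
Paths (3,3)->(6,6): C(6,3) = 20.
By multiplication principle: 20 x 20.

Final answer: 400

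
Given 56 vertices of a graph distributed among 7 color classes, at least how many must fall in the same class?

By pigeonhole with 56 objects and 7 categories: ceiling(56/7).

Final answer: 8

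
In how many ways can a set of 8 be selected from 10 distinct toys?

C(10,8) = 10!/(8! x 2!).

Final answer: \binom{10}{8} = 45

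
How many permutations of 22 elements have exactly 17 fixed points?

Choose which 17 elements are fixed: C(22,17) = 26334.
Derange the remaining 5 using D(j) = (j-1)(D(j-1) + D(j-2)), D(0)=1, D(1)=0: D(2)=1, D(3)=2, D(4)=9, D(5)=44.
Total: 26334 x 44.

Final answer: C(22,17) D(5) = 1158696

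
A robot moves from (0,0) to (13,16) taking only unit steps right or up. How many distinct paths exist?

Each path has 13 right steps and 16 up steps in some order (29 steps total).
Choose which 16 of the 29 steps are up: C(29,16).

Final answer: C(29,16) = 67863915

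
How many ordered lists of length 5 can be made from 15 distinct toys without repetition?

P(15,5) = 15!/(15-5)! = 15!/10!.

Final answer: P(15,5) = 360360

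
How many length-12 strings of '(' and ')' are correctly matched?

The structures are counted by the Catalan number C_n. Here n = 6 (pairs).
C_n = C(2n,n) - C(2n,n+1), so C_{6} = C(12,6) - C(12,7) = 924 - 792.

Final answer: C_{6} = 132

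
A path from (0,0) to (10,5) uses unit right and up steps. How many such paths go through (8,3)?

Paths (0,0)->(8,3): C(11,3) = 165.
Paths (8,3)->(10,5): C(4,2) = 6.
By multiplication principle: 165 x 6.

Final answer: 990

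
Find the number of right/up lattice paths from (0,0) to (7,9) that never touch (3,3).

Total paths to (7,9): C(16,9) = 11440.
Paths through (3,3): C(6,3) x C(10,6) = 4200.
Avoiding (3,3): 11440 - 4200.

Final answer: 7240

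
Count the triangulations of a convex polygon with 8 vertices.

This is counted by the nth Catalan number C_n. Here n = 8 - 2 = 6.
C_n = C(2n,n) - C(2n,n+1), so C_{6} = C(12,6) - C(12,7) = 924 - 792.

Final answer: C_{6} = 132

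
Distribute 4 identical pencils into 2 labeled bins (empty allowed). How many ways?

Stars and bars: C(n+k-1, k-1) = C(5,1).

Final answer: C(5,1) = 5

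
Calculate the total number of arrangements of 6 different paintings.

The number of ways to arrange 6 distinct objects is 6!.

Final answer: 6! = 720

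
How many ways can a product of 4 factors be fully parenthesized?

This is counted by the nth Catalan number C_n. Here n = 4 - 1 = 3.
C_n = C(2n,n)/(n+1), so C_{3} = C(6,3)/4 = 20/4.

Final answer: C_{3} = 5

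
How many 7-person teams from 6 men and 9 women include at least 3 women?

Sum over valid woman counts:
C(9,3)C(6,4) = 1260
C(9,4)C(6,3) = 2520
C(9,5)C(6,2) = 1890
C(9,6)C(6,1) = 504
C(9,7)C(6,0) = 36
Total: 1260 + 2520 + 1890 + 504 + 36.

Final answer: 6210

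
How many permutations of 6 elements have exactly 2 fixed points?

Choose which 2 elements are fixed: C(6,2) = 15.
Derange the remaining 4 using D(j) = (j-1)(D(j-1) + D(j-2)), D(0)=1, D(1)=0: D(2)=1, D(3)=2, D(4)=9.
Total: 15 x 9.

Final answer: C(6,2) D(4) = 135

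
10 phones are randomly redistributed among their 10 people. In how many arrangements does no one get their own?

D(n) = (n-1)(D(n-1) + D(n-2)), D(0)=1, D(1)=0.
D(2) = 1 x (0 + 1) = 1
D(3) = 2 x (1 + 0) = 2
D(4) = 3 x (2 + 1) = 9
D(5) = 4 x (9 + 2) = 44
D(6) = 5 x (44 + 9) = 265
D(7) = 6 x (265 + 44) = 1854
D(8) = 7 x (1854 + 265) = 14833
D(9) = 8 x (14833 + 1854) = 133496
D(10) = 9 x (D(9) + D(8)) = 9 x (133496 + 14833)

Final answer: D(10) = 1334961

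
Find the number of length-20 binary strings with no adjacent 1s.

Let a(n) count valid strings. If the last bit is 0 the prefix is any valid string of length n-1; if it is 1 the string must end in 01 with a valid prefix of length n-2. So a(n) = a(n-1) + a(n-2), a(1)=2, a(2)=3.
Computing successive values: a(1)=2, a(2)=3, a(3)=5, a(4)=8, a(5)=13, a(6)=21, a(7)=34, a(8)=55, a(9)=89, a(10)=144, a(11)=233, a(12)=377, a(13)=610, a(14)=987, a(15)=1597, a(16)=2584, a(17)=4181, a(18)=6765, a(19)=10946, a(20)=17711.

Final answer: 17711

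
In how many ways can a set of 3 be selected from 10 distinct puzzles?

C(10,3) = 10!/(3! x (10-3)!).

Final answer: C(10,3) = 120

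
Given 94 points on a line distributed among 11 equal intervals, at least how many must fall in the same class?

By pigeonhole with 94 objects and 11 categories: ceiling(94/11).

Final answer: 9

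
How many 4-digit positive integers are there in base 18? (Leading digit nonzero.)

In base 18, the leading digit has 17 choices (1..17); each of the remaining 3 digits has 18 choices.
Total: 17 x 18^3.

Final answer: 99144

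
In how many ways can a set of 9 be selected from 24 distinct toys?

C(24,9) = 24!/(9! x 15!).

Final answer: \binom{24}{9} = 1307504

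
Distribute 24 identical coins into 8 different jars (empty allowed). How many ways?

Stars and bars: C(n+k-1, k-1) = C(31,7).

Final answer: C(31,7) = 2629575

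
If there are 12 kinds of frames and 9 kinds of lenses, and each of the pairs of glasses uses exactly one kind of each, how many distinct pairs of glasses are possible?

By the multiplication principle: 12 x 9.

Final answer: 108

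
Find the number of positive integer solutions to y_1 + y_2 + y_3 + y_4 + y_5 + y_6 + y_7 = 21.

Substitute y'_i = y_i - 1 (so y'_i >= 0). Then sum y'_i = 21 - 7 = 14.
Stars and bars: C(14+7-1, 7-1) = C(20,6).

Final answer: C(20,6) = 38760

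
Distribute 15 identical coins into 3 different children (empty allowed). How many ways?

Stars and bars: C(n+k-1, k-1) = C(17,2).

Final answer: C(17,2) = 136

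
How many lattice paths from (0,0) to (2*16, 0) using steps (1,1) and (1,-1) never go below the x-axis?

Total monotonic paths to (16,16): C(32,16) = 601080390.
Paths that cross above y=x (reflection bijection): C(32,17) = 565722720.
Valid Dyck paths: 601080390 - 565722720.
(Check: C(32,16) - C(32,17) = C(32,16)/17, the Catalan number C_{16}.)

Final answer: C_{16} = 35357670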